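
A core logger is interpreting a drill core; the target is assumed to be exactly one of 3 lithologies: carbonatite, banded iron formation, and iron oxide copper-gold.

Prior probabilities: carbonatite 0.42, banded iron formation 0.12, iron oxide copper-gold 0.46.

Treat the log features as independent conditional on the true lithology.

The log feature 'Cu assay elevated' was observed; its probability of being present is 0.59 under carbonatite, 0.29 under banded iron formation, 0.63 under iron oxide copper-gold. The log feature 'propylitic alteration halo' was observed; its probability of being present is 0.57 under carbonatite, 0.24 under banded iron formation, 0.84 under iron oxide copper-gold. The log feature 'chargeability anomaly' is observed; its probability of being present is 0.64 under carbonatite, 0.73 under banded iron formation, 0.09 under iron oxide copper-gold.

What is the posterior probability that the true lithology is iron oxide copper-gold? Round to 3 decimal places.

For each hypothesis, the unnormalized posterior weight is prior × product of the log feature likelihoods:
  carbonatite: 0.42 × 0.59 × 0.57 × 0.64 = 0.090397
  banded iron formation: 0.12 × 0.29 × 0.24 × 0.73 = 0.006097
  iron oxide copper-gold: 0.46 × 0.63 × 0.84 × 0.09 = 0.021909
The unnormalized weights sum to 0.1184.
P(iron oxide copper-gold | evidence) = 0.021909 / 0.1184 ≈ 0.185.

0.185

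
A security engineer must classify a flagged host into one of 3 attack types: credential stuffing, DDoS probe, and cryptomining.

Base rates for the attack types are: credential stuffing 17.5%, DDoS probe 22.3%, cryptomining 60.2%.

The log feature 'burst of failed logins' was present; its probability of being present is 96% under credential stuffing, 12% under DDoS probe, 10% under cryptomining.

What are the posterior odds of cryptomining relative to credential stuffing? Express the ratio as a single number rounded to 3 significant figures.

Unnormalized posterior weight (prior times the log feature likelihood) for each of the two hypotheses:
  cryptomining: 0.602 × 0.10 = 0.0602
  credential stuffing: 0.175 × 0.96 = 0.168
Posterior odds = 0.0602 / 0.168 ≈ 0.358.

0.358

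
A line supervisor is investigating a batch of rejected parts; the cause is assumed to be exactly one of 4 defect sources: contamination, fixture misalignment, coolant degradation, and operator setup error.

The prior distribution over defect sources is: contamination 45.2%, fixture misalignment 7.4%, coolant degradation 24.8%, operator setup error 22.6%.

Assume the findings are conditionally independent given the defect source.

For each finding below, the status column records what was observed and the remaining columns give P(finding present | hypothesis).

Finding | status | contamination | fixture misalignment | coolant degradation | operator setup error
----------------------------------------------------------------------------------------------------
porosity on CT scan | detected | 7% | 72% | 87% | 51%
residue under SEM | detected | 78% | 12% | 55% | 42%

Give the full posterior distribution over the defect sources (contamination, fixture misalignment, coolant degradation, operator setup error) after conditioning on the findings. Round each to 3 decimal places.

For each hypothesis, the unnormalized posterior weight is prior × product of the finding likelihoods:
  contamination: 0.452 × 0.07 × 0.78 = 0.024679
  fixture misalignment: 0.074 × 0.72 × 0.12 = 0.0063936
  coolant degradation: 0.248 × 0.87 × 0.55 = 0.11867
  operator setup error: 0.226 × 0.51 × 0.42 = 0.048409
Marginal likelihood of the evidence = 0.19815.
P(contamination | evidence) = 0.024679 / 0.19815 ≈ 0.125
P(fixture misalignment | evidence) = 0.0063936 / 0.19815 ≈ 0.032
P(coolant degradation | evidence) = 0.11867 / 0.19815 ≈ 0.599
P(operator setup error | evidence) = 0.048409 / 0.19815 ≈ 0.244

0.125, 0.032, 0.599, 0.244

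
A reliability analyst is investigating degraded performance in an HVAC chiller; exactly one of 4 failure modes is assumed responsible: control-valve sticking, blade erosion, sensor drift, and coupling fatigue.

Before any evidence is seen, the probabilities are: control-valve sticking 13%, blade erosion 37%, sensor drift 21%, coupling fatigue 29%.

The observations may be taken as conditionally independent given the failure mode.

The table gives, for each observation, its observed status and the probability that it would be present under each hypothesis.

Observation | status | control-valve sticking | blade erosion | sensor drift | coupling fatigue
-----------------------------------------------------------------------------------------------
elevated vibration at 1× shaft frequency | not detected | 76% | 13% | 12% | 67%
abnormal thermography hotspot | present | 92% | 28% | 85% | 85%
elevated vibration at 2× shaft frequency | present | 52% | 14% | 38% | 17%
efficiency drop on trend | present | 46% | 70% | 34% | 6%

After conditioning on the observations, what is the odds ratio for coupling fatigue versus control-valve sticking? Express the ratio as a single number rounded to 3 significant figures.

0.121

Posterior odds equal prior odds times the likelihood ratio; only the two competing hypotheses matter (using 1 − P(present | H) for each absent observation).
  coupling fatigue: 0.29 × (1 − 0.67) × 0.85 × 0.17 × 0.06 = 0.00082972
  control-valve sticking: 0.13 × (1 − 0.76) × 0.92 × 0.52 × 0.46 = 0.006866
Posterior odds = 0.00082972 / 0.006866 ≈ 0.121.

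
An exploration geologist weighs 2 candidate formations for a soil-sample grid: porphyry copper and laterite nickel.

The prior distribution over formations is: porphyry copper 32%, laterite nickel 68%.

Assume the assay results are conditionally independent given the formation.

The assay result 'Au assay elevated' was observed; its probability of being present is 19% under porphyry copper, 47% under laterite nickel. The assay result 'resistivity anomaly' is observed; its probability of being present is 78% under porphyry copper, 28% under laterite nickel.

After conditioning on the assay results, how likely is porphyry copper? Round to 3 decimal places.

0.346

Multiply each prior by the joint likelihood of the assay result pattern:
  porphyry copper: 0.32 × 0.19 × 0.78 = 0.047424
  laterite nickel: 0.68 × 0.47 × 0.28 = 0.089488
The unnormalized weights sum to 0.13691.
P(porphyry copper | evidence) = 0.047424 / 0.13691 ≈ 0.346.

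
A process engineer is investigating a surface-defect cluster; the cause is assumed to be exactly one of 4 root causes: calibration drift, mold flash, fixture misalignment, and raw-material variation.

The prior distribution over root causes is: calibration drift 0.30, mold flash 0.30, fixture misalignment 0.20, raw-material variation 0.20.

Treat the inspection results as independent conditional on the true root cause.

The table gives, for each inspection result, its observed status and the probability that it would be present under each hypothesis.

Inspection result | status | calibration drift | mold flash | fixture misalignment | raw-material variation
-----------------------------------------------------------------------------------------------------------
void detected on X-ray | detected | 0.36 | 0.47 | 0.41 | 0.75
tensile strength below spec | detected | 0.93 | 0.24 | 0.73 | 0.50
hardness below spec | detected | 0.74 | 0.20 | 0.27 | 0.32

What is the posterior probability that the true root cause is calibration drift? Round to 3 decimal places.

For each hypothesis, the unnormalized posterior weight is prior × product of the inspection result likelihoods:
  calibration drift: 0.30 × 0.36 × 0.93 × 0.74 = 0.074326
  mold flash: 0.30 × 0.47 × 0.24 × 0.20 = 0.006768
  fixture misalignment: 0.20 × 0.41 × 0.73 × 0.27 = 0.016162
  raw-material variation: 0.20 × 0.75 × 0.50 × 0.32 = 0.024
Marginal likelihood of the evidence = 0.12126.
P(calibration drift | evidence) = 0.074326 / 0.12126 ≈ 0.613.

0.613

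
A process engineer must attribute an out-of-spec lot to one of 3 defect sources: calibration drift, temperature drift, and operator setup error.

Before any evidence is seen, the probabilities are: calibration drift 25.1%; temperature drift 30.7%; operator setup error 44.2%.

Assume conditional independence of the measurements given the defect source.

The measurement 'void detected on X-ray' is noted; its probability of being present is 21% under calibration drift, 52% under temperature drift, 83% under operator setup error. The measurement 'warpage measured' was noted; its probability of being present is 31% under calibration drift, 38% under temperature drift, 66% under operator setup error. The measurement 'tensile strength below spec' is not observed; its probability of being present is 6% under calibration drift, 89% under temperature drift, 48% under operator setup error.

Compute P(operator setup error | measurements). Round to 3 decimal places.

0.851

For each hypothesis, the unnormalized posterior weight is prior × product of the measurement likelihoods (using 1 − P(present | H) for each absent measurement):
  calibration drift: 0.251 × 0.21 × 0.31 × (1 − 0.06) = 0.01536
  temperature drift: 0.307 × 0.52 × 0.38 × (1 − 0.89) = 0.006673
  operator setup error: 0.442 × 0.83 × 0.66 × (1 − 0.48) = 0.12591
The unnormalized weights sum to 0.14794.
P(operator setup error | evidence) = 0.12591 / 0.14794 ≈ 0.851.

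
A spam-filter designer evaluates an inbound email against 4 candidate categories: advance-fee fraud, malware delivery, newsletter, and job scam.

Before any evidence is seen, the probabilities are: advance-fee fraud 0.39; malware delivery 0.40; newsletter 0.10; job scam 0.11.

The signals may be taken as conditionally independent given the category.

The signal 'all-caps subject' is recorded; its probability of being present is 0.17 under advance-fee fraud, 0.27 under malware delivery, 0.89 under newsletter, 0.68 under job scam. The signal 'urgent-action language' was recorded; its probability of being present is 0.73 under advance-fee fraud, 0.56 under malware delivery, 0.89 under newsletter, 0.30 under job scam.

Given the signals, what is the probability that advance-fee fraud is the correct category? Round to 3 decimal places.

0.230

Multiply each prior by the joint likelihood of the signal pattern:
  advance-fee fraud: 0.39 × 0.17 × 0.73 = 0.048399
  malware delivery: 0.40 × 0.27 × 0.56 = 0.06048
  newsletter: 0.10 × 0.89 × 0.89 = 0.07921
  job scam: 0.11 × 0.68 × 0.30 = 0.02244
Marginal likelihood of the evidence = 0.21053.
P(advance-fee fraud | evidence) = 0.048399 / 0.21053 ≈ 0.230.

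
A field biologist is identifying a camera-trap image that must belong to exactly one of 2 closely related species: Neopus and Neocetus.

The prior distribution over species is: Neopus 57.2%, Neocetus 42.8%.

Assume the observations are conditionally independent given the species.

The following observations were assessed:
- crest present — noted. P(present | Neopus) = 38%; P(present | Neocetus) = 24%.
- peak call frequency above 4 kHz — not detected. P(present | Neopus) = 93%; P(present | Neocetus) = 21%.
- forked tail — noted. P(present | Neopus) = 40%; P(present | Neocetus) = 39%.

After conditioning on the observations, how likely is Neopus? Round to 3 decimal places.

0.161

For each hypothesis, the unnormalized posterior weight is prior × product of the observation likelihoods (using 1 − P(present | H) for each absent observation):
  Neopus: 0.572 × 0.38 × (1 − 0.93) × 0.40 = 0.0060861
  Neocetus: 0.428 × 0.24 × (1 − 0.21) × 0.39 = 0.031648
Marginal likelihood of the evidence = 0.037734.
P(Neopus | evidence) = 0.0060861 / 0.037734 ≈ 0.161.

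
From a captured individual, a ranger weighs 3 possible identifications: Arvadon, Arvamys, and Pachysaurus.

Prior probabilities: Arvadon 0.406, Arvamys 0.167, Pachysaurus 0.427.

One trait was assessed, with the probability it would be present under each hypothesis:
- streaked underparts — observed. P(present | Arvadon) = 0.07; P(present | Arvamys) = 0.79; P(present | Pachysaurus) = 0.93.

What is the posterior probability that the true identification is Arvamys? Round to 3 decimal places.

By Bayes' rule, the unnormalized weight for each hypothesis is prior × likelihood:
  Arvadon: 0.406 × 0.07 = 0.02842
  Arvamys: 0.167 × 0.79 = 0.13193
  Pachysaurus: 0.427 × 0.93 = 0.39711
Normalizing constant Z = 0.02842 + 0.13193 + 0.39711 = 0.55746.
P(Arvamys | evidence) = 0.13193 / 0.55746 ≈ 0.237.

0.237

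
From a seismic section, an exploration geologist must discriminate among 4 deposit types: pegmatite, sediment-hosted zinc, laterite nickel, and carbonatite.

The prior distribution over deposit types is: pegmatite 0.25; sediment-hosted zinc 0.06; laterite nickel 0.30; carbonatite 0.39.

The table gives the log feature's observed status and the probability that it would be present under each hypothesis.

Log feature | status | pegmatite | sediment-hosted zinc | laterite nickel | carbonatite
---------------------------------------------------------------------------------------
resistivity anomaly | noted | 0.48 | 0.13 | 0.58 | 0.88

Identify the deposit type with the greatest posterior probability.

carbonatite

By Bayes' rule, the unnormalized weight for each hypothesis is prior × likelihood:
  pegmatite: 0.25 × 0.48 = 0.12
  sediment-hosted zinc: 0.06 × 0.13 = 0.0078
  laterite nickel: 0.30 × 0.58 = 0.174
  carbonatite: 0.39 × 0.88 = 0.3432
The unnormalized weights sum to 0.645.
P(pegmatite | evidence) ≈ 0.12 / 0.645 ≈ 0.186
P(sediment-hosted zinc | evidence) ≈ 0.0078 / 0.645 ≈ 0.012
P(laterite nickel | evidence) ≈ 0.174 / 0.645 ≈ 0.270
P(carbonatite | evidence) ≈ 0.3432 / 0.645 ≈ 0.532
The largest is 0.532, so carbonatite is most probable.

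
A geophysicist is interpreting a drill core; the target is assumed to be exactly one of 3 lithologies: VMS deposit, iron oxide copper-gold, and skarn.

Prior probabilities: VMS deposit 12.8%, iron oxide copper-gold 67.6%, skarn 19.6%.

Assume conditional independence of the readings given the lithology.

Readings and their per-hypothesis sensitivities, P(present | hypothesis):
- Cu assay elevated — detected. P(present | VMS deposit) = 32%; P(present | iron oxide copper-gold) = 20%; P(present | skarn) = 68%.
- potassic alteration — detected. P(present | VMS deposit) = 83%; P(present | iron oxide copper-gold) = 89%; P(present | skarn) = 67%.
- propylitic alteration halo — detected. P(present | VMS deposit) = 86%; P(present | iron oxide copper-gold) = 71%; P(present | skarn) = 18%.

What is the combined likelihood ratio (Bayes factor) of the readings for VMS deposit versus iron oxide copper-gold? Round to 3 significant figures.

Take the product of per-reading likelihoods under each hypothesis, then divide.
  VMS deposit: 0.32 × 0.83 × 0.86 = 0.22842
  iron oxide copper-gold: 0.20 × 0.89 × 0.71 = 0.12638
Bayes factor = 0.22842 / 0.12638 ≈ 1.81

1.81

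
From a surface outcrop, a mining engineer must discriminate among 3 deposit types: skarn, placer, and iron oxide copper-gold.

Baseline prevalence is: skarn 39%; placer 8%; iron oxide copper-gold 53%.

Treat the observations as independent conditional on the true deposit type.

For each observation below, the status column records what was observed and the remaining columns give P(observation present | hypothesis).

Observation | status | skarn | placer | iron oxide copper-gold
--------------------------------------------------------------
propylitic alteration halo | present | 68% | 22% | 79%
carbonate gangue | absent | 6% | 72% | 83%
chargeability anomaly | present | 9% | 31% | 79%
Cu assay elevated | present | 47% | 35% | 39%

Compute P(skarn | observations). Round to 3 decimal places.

0.319

Multiply each prior by the joint likelihood of the evidence pattern (using 1 − P(present | H) for each absent observation):
  skarn: 0.39 × 0.68 × (1 − 0.06) × 0.09 × 0.47 = 0.010545
  placer: 0.08 × 0.22 × (1 − 0.72) × 0.31 × 0.35 = 0.00053469
  iron oxide copper-gold: 0.53 × 0.79 × (1 − 0.83) × 0.79 × 0.39 = 0.02193
Normalizing constant Z = 0.010545 + 0.00053469 + 0.02193 = 0.03301.
P(skarn | evidence) = 0.010545 / 0.03301 ≈ 0.319.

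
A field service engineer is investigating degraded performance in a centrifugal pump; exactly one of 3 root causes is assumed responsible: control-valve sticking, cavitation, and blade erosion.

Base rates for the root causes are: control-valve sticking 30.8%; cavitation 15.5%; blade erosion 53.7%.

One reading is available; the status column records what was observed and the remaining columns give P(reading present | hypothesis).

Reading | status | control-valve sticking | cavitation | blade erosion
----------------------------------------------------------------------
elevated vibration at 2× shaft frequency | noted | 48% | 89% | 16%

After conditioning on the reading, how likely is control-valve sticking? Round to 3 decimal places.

0.398

For each hypothesis, the unnormalized posterior weight is prior × likelihood:
  control-valve sticking: 0.308 × 0.48 = 0.14784
  cavitation: 0.155 × 0.89 = 0.13795
  blade erosion: 0.537 × 0.16 = 0.08592
Normalizing constant Z = 0.14784 + 0.13795 + 0.08592 = 0.37171.
P(control-valve sticking | evidence) = 0.14784 / 0.37171 ≈ 0.398.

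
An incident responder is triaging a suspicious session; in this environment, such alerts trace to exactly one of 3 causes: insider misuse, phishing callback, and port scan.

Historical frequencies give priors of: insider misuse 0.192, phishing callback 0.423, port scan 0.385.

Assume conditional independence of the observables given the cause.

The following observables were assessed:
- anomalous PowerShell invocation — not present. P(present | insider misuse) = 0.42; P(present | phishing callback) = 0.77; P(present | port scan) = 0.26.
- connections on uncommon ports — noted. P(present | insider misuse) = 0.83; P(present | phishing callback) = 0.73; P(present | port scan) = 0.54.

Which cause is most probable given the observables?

For each hypothesis, the unnormalized posterior weight is prior × product of the observable likelihoods (using 1 − P(present | H) for each absent observable):
  insider misuse: 0.192 × (1 − 0.42) × 0.83 = 0.092429
  phishing callback: 0.423 × (1 − 0.77) × 0.73 = 0.071022
  port scan: 0.385 × (1 − 0.26) × 0.54 = 0.15385
Marginal likelihood of the evidence = 0.3173.
P(insider misuse | evidence) ≈ 0.092429 / 0.3173 ≈ 0.291
P(phishing callback | evidence) ≈ 0.071022 / 0.3173 ≈ 0.224
P(port scan | evidence) ≈ 0.15385 / 0.3173 ≈ 0.485
The largest is 0.485, so port scan is most probable.

port scan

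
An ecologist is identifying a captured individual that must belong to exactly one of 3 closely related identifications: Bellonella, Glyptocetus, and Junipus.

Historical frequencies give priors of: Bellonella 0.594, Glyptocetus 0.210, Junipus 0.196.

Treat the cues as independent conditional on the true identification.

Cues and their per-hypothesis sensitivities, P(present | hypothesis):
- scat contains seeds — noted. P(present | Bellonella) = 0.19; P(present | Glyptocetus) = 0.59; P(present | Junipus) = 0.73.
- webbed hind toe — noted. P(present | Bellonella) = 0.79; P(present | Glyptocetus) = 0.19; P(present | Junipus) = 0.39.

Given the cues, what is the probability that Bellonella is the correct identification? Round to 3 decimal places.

0.529

By Bayes' rule with conditional independence, the unnormalized weight for each hypothesis is prior × ∏ likelihoods:
  Bellonella: 0.594 × 0.19 × 0.79 = 0.089159
  Glyptocetus: 0.210 × 0.59 × 0.19 = 0.023541
  Junipus: 0.196 × 0.73 × 0.39 = 0.055801
Marginal likelihood of the evidence = 0.1685.
P(Bellonella | evidence) = 0.089159 / 0.1685 ≈ 0.529.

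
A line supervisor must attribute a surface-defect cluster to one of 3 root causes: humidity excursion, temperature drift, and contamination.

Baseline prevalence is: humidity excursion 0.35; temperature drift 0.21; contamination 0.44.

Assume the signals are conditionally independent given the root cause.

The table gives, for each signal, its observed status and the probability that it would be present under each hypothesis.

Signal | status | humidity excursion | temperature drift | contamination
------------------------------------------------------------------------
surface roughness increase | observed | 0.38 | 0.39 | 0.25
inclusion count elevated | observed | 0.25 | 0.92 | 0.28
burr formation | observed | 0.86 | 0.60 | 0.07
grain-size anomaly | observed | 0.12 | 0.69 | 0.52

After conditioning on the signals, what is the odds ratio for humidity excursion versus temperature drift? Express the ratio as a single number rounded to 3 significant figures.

0.110

Posterior odds equal prior odds times the likelihood ratio; only the two competing hypotheses matter.
  humidity excursion: 0.35 × 0.38 × 0.25 × 0.86 × 0.12 = 0.0034314
  temperature drift: 0.21 × 0.39 × 0.92 × 0.60 × 0.69 = 0.031194
Odds(humidity excursion : temperature drift) = 0.0034314 / 0.031194 ≈ 0.110.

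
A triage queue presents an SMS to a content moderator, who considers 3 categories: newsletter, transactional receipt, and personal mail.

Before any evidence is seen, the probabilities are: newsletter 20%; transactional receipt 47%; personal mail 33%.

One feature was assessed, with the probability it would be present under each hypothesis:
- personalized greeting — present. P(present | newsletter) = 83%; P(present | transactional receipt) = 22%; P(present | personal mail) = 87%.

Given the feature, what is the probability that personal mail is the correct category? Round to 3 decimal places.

0.516

For each hypothesis, the unnormalized posterior weight is prior × likelihood:
  newsletter: 0.20 × 0.83 = 0.166
  transactional receipt: 0.47 × 0.22 = 0.1034
  personal mail: 0.33 × 0.87 = 0.2871
The unnormalized weights sum to 0.5565.
P(personal mail | evidence) = 0.2871 / 0.5565 ≈ 0.516.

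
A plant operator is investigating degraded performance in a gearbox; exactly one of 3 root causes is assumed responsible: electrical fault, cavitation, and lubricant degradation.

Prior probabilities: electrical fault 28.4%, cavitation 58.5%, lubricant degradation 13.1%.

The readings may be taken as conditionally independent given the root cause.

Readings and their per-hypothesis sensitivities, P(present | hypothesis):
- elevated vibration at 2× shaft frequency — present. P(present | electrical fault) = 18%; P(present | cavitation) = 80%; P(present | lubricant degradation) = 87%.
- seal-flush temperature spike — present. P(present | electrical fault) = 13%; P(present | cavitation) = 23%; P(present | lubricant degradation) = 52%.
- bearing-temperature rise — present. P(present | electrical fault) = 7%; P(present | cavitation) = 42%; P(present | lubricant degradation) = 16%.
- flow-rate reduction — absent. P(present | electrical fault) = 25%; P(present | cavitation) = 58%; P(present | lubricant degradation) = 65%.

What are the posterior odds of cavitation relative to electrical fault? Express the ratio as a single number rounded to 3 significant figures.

54.4

Unnormalized posterior weight (prior times the reading likelihoods) for each of the two hypotheses (using 1 − P(present | H) for each absent reading):
  cavitation: 0.585 × 0.80 × 0.23 × 0.42 × (1 − 0.58) = 0.018988
  electrical fault: 0.284 × 0.18 × 0.13 × 0.07 × (1 − 0.25) = 0.00034889
Odds(cavitation : electrical fault) = 0.018988 / 0.00034889 ≈ 54.4.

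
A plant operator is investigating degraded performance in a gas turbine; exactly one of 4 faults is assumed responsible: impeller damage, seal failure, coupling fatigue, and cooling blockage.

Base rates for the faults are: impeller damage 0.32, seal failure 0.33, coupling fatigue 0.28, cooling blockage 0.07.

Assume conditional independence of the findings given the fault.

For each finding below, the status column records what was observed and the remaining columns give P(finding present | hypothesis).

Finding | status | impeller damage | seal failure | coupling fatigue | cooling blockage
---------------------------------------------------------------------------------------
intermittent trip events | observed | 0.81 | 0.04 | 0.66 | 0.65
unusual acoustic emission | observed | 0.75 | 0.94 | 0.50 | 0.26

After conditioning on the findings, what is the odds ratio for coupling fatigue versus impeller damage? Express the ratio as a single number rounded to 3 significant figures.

0.475

Unnormalized posterior weight (prior times the finding likelihoods) for each of the two hypotheses:
  coupling fatigue: 0.28 × 0.66 × 0.50 = 0.0924
  impeller damage: 0.32 × 0.81 × 0.75 = 0.1944
Odds(coupling fatigue : impeller damage) = 0.0924 / 0.1944 ≈ 0.475.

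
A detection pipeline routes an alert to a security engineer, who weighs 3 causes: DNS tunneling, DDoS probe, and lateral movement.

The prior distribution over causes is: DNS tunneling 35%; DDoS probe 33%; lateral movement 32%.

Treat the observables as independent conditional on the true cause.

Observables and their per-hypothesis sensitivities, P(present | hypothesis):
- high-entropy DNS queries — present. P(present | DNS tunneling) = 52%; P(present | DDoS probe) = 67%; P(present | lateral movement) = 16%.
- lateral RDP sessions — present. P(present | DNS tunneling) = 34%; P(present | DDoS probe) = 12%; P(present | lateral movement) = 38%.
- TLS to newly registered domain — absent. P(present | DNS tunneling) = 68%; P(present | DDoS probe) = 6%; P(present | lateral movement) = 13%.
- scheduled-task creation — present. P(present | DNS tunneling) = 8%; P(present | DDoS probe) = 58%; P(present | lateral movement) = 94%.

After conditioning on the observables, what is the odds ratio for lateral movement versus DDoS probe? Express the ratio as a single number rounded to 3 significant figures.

1.10

Unnormalized posterior weight (prior times the observable likelihoods) for each of the two hypotheses (using 1 − P(present | H) for each absent observable):
  lateral movement: 0.32 × 0.16 × 0.38 × (1 − 0.13) × 0.94 = 0.015911
  DDoS probe: 0.33 × 0.67 × 0.12 × (1 − 0.06) × 0.58 = 0.014465
Posterior odds = 0.015911 / 0.014465 ≈ 1.10.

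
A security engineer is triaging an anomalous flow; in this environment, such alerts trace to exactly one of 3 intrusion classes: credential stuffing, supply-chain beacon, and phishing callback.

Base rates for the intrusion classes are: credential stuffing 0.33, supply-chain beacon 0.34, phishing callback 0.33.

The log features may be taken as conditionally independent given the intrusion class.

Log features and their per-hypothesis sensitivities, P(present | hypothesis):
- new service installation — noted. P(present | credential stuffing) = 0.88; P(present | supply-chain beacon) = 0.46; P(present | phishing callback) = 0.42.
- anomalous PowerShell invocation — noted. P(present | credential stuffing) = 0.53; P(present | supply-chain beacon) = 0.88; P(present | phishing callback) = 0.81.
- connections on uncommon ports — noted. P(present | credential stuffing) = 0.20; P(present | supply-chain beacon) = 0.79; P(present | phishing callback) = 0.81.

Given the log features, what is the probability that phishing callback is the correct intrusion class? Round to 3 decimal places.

0.395

Multiply each prior by the joint likelihood of the log feature pattern:
  credential stuffing: 0.33 × 0.88 × 0.53 × 0.20 = 0.030782
  supply-chain beacon: 0.34 × 0.46 × 0.88 × 0.79 = 0.10873
  phishing callback: 0.33 × 0.42 × 0.81 × 0.81 = 0.090935
Normalizing constant Z = 0.030782 + 0.10873 + 0.090935 = 0.23045.
P(phishing callback | evidence) = 0.090935 / 0.23045 ≈ 0.395.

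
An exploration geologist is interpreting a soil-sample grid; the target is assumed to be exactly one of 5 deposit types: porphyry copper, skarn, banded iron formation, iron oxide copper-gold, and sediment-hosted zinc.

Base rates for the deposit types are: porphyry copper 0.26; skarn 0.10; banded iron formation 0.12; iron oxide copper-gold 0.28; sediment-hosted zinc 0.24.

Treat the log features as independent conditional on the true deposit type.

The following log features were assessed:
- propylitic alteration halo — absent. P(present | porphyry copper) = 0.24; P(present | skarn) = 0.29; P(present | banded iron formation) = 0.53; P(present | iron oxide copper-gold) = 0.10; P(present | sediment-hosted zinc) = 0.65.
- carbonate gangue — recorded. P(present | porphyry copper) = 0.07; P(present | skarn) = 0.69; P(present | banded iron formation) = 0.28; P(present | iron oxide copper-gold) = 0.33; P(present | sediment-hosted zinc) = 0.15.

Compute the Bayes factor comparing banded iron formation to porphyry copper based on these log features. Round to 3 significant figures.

Take the product of per-log feature likelihoods under each hypothesis (using 1 − P(present | H) for each absent log feature), then divide.
  banded iron formation: (1 − 0.53) × 0.28 = 0.1316
  porphyry copper: (1 − 0.24) × 0.07 = 0.0532
Bayes factor = 0.1316 / 0.0532 ≈ 2.47

2.47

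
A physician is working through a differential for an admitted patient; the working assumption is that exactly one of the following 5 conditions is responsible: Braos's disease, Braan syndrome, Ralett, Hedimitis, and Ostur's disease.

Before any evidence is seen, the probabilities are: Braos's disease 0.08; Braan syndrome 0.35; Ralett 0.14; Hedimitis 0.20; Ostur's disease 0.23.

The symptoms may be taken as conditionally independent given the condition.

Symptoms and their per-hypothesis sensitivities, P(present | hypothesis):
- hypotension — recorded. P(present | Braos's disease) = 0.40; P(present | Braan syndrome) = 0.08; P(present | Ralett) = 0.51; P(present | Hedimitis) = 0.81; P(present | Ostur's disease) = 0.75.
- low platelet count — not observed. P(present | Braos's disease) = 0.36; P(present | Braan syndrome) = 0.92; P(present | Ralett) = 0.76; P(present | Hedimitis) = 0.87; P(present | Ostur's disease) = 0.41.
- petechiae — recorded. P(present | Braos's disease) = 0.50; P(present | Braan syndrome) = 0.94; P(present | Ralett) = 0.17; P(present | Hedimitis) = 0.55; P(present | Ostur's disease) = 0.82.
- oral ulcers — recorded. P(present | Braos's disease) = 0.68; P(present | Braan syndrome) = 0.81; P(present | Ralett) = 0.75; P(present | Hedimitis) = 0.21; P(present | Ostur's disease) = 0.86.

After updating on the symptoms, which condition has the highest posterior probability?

For each hypothesis, the unnormalized posterior weight is prior × product of the symptom likelihoods (using 1 − P(present | H) for each absent symptom):
  Braos's disease: 0.08 × 0.40 × (1 − 0.36) × 0.50 × 0.68 = 0.0069632
  Braan syndrome: 0.35 × 0.08 × (1 − 0.92) × 0.94 × 0.81 = 0.0017055
  Ralett: 0.14 × 0.51 × (1 − 0.76) × 0.17 × 0.75 = 0.0021848
  Hedimitis: 0.20 × 0.81 × (1 − 0.87) × 0.55 × 0.21 = 0.0024324
  Ostur's disease: 0.23 × 0.75 × (1 − 0.41) × 0.82 × 0.86 = 0.071772
Normalizing constant Z = 0.0069632 + 0.0017055 + 0.0021848 + 0.0024324 + 0.071772 = 0.085058.
P(Braos's disease | evidence) ≈ 0.0069632 / 0.085058 ≈ 0.082
P(Braan syndrome | evidence) ≈ 0.0017055 / 0.085058 ≈ 0.020
P(Ralett | evidence) ≈ 0.0021848 / 0.085058 ≈ 0.026
P(Hedimitis | evidence) ≈ 0.0024324 / 0.085058 ≈ 0.029
P(Ostur's disease | evidence) ≈ 0.071772 / 0.085058 ≈ 0.844
The largest is 0.844, so Ostur's disease is most probable.

Ostur's disease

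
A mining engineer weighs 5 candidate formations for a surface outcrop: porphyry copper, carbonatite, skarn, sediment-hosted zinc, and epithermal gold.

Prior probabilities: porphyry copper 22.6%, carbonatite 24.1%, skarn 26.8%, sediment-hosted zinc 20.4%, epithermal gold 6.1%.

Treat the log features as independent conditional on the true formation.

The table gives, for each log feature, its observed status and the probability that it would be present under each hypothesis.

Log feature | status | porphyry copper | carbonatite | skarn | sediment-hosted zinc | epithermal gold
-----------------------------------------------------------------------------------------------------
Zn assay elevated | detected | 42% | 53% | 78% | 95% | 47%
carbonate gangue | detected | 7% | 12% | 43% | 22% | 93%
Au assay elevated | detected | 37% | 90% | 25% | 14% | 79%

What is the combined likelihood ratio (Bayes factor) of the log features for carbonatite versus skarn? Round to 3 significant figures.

Joint likelihood of the log feature pattern under each hypothesis:
  carbonatite: 0.53 × 0.12 × 0.90 = 0.05724
  skarn: 0.78 × 0.43 × 0.25 = 0.08385
Bayes factor = 0.05724 / 0.08385 ≈ 0.683

0.683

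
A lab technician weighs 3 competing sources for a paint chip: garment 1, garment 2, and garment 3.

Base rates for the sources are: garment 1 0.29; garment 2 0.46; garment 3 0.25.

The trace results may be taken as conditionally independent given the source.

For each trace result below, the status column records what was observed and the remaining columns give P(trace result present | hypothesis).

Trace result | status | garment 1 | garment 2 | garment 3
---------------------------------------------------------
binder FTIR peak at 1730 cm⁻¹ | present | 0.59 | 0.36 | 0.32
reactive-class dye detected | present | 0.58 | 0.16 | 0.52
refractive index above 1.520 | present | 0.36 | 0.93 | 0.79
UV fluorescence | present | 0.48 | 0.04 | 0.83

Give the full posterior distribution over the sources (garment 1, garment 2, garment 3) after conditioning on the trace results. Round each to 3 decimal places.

Multiply each prior by the joint likelihood of the trace result pattern:
  garment 1: 0.29 × 0.59 × 0.58 × 0.36 × 0.48 = 0.017148
  garment 2: 0.46 × 0.36 × 0.16 × 0.93 × 0.04 = 0.00098565
  garment 3: 0.25 × 0.32 × 0.52 × 0.79 × 0.83 = 0.027277
Normalizing constant Z = 0.017148 + 0.00098565 + 0.027277 = 0.045411.
P(garment 1 | evidence) = 0.017148 / 0.045411 ≈ 0.378
P(garment 2 | evidence) = 0.00098565 / 0.045411 ≈ 0.022
P(garment 3 | evidence) = 0.027277 / 0.045411 ≈ 0.601

0.378, 0.022, 0.601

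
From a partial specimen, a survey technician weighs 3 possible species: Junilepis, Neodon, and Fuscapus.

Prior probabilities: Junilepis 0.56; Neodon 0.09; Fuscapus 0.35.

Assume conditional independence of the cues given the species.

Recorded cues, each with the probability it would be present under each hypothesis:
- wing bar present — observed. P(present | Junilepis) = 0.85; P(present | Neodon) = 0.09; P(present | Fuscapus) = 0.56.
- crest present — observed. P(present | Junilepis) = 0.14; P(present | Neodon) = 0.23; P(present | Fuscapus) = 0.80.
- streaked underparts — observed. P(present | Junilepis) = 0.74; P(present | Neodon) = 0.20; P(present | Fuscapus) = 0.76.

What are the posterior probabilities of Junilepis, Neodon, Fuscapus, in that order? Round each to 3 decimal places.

0.292, 0.002, 0.706

By Bayes' rule with conditional independence, the unnormalized weight for each hypothesis is prior × ∏ likelihoods:
  Junilepis: 0.56 × 0.85 × 0.14 × 0.74 = 0.049314
  Neodon: 0.09 × 0.09 × 0.23 × 0.20 = 0.0003726
  Fuscapus: 0.35 × 0.56 × 0.80 × 0.76 = 0.11917
Marginal likelihood of the evidence = 0.16885.
P(Junilepis | evidence) = 0.049314 / 0.16885 ≈ 0.292
P(Neodon | evidence) = 0.0003726 / 0.16885 ≈ 0.002
P(Fuscapus | evidence) = 0.11917 / 0.16885 ≈ 0.706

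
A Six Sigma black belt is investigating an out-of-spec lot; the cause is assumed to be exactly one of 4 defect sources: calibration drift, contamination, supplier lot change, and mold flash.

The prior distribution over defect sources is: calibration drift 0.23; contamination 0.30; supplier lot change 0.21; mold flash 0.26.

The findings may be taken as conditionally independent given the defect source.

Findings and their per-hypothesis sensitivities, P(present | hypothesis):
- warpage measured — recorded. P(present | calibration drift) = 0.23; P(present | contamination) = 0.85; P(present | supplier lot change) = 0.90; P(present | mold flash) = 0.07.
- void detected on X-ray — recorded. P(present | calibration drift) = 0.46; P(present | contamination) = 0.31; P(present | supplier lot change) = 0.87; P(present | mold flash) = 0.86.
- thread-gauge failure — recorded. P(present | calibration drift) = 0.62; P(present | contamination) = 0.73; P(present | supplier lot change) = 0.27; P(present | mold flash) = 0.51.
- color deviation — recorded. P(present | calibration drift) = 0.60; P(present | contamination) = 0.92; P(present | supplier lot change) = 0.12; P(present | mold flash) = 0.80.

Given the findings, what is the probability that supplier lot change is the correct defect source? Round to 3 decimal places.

0.072

By Bayes' rule with conditional independence, the unnormalized weight for each hypothesis is prior × ∏ likelihoods:
  calibration drift: 0.23 × 0.23 × 0.46 × 0.62 × 0.60 = 0.0090522
  contamination: 0.30 × 0.85 × 0.31 × 0.73 × 0.92 = 0.05309
  supplier lot change: 0.21 × 0.90 × 0.87 × 0.27 × 0.12 = 0.0053275
  mold flash: 0.26 × 0.07 × 0.86 × 0.51 × 0.80 = 0.006386
The unnormalized weights sum to 0.073856.
P(supplier lot change | evidence) = 0.0053275 / 0.073856 ≈ 0.072.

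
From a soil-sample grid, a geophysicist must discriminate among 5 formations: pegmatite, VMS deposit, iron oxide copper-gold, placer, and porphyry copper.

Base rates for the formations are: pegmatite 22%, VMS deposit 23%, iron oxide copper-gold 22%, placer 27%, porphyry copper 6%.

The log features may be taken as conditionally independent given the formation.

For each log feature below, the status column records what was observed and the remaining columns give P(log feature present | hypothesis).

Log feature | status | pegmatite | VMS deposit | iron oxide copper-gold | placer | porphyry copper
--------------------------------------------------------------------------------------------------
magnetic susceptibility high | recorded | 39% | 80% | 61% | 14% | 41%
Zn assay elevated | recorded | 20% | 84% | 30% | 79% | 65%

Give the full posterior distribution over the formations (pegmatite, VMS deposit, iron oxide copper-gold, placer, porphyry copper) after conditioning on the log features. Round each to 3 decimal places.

0.067, 0.599, 0.156, 0.116, 0.062

For each hypothesis, the unnormalized posterior weight is prior × product of the log feature likelihoods:
  pegmatite: 0.22 × 0.39 × 0.20 = 0.01716
  VMS deposit: 0.23 × 0.80 × 0.84 = 0.15456
  iron oxide copper-gold: 0.22 × 0.61 × 0.30 = 0.04026
  placer: 0.27 × 0.14 × 0.79 = 0.029862
  porphyry copper: 0.06 × 0.41 × 0.65 = 0.01599
Normalizing constant Z = 0.01716 + 0.15456 + 0.04026 + 0.029862 + 0.01599 = 0.25783.
P(pegmatite | evidence) = 0.01716 / 0.25783 ≈ 0.067
P(VMS deposit | evidence) = 0.15456 / 0.25783 ≈ 0.599
P(iron oxide copper-gold | evidence) = 0.04026 / 0.25783 ≈ 0.156
P(placer | evidence) = 0.029862 / 0.25783 ≈ 0.116
P(porphyry copper | evidence) = 0.01599 / 0.25783 ≈ 0.062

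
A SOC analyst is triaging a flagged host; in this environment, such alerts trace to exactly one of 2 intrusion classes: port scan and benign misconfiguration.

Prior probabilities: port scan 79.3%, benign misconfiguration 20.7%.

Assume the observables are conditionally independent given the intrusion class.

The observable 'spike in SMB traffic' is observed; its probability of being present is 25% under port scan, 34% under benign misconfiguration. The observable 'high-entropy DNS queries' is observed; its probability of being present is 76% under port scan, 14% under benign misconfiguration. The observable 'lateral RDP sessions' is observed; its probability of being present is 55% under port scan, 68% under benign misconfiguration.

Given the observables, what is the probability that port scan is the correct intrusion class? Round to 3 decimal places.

0.925

By Bayes' rule with conditional independence, the unnormalized weight for each hypothesis is prior × ∏ likelihoods:
  port scan: 0.793 × 0.25 × 0.76 × 0.55 = 0.082869
  benign misconfiguration: 0.207 × 0.34 × 0.14 × 0.68 = 0.0067002
Marginal likelihood of the evidence = 0.089569.
P(port scan | evidence) = 0.082869 / 0.089569 ≈ 0.925.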